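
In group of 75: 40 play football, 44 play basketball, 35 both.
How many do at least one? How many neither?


|A∪B| = 40+44-35 = 49
Neither = 75-49 = 26

At least one: 49; Neither: 26


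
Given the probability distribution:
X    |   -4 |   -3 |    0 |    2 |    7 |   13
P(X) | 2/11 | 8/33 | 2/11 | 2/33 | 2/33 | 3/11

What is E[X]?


E[X] = Σ x·P(X=x)
= (-4)×(2/11) + (-3)×(8/33) + (0)×(2/11) + (2)×(2/33) + (7)×(2/33) + (13)×(3/11)
= 29/11

E[X] = 29/11


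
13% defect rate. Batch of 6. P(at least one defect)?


P(all good) = (87/100)^6 = 433626201009/1000000000000
P(≥1 defect) = 566373798991/1000000000000

P = 566373798991/1000000000000 ≈ 56.64%


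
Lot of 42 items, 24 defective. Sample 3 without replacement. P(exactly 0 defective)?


Hypergeometric: C(24,0)×C(18,3)/C(42,3)
= 1×816/11480 = 102/1435

P(X=0) = 102/1435 ≈ 7.11%


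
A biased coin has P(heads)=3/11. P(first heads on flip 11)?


Geometric: P(X=11) = (1-p)^(k-1)×p = (8/11)^10×3/11 = 3221225472/285311670611

P(X=11) = 3221225472/285311670611 ≈ 1.13%


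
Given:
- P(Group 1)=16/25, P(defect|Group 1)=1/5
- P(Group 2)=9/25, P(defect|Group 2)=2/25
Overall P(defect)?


P(B) = Σ P(B|Aᵢ)×P(Aᵢ)
  1/5×16/25 = 16/125
  2/25×9/25 = 18/625
Sum = 98/625

P(defect) = 98/625 ≈ 15.68%


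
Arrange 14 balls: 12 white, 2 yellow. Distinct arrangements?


14!/(12!×2!) = 91

91


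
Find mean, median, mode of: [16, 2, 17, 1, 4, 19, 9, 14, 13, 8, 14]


Sorted: [1, 2, 4, 8, 9, 13, 14, 14, 16, 17, 19]
Mean = 117/11
Median = 13
Freq: {16: 1, 2: 1, 17: 1, 1: 1, 4: 1, 19: 1, 9: 1, 14: 2, 13: 1, 8: 1}
Mode: [14]

Mean=117/11, Median=13, Mode=14


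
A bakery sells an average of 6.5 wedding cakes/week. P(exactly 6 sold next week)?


Poisson(λ=6.5): P(X=6) = e^(-λ)×λ^k/k!
= e^(-6.5) × 6.5^6 / 6!
≈ 0.001503439193 × 75418.890625 / 720 ≈ 0.157483

P(X=6) ≈ 0.157483 ≈ 15.75%


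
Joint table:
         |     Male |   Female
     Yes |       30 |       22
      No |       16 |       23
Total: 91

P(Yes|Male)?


P(Yes|Male) = 30/(30+16) = 30/46 = 15/23

P = 15/23 ≈ 65.22%


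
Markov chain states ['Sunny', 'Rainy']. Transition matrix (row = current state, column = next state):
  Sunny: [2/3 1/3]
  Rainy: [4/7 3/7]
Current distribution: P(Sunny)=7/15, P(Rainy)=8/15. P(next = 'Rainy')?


P(next=Rainy) = Σᵢ P(now=i)×P(i→Rainy)
= 7/15×1/3 + 8/15×3/7
= 7/45 + 8/35 = 121/315

P = 121/315 ≈ 0.3841


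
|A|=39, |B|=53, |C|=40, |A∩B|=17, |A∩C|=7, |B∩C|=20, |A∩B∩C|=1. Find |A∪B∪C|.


|A∪B∪C| = 39+53+40-17-7-20+1 = 89

|A∪B∪C| = 89


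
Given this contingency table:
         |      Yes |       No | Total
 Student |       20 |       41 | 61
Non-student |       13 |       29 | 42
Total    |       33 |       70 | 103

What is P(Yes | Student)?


P(Yes | Student) = 20/(20+41) = 20/61

P(Yes|Student) = 20/61 ≈ 32.79%


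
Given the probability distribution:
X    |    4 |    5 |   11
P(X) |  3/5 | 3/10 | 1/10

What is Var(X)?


E[X] = 5
E[X²] = 146/5
Var(X) = E[X²] - (E[X])² = 146/5 - 25 = 21/5

Var(X) = 21/5 ≈ 4.2000


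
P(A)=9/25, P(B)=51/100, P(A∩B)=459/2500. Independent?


P(A)×P(B) = 459/2500
P(A∩B) = 459/2500
Equal ✓ → Independent

Yes, independent


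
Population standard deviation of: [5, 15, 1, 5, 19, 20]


Mean = 65/6
  (5-65/6)²=1225/36
  (15-65/6)²=625/36
  (1-65/6)²=3481/36
  (5-65/6)²=1225/36
  (19-65/6)²=2401/36
  (20-65/6)²=3025/36
Σ(x-μ)² = 1997/6
σ² = (1997/6)/6 = 1997/36

σ = √(1997/36) ≈ 7.4480


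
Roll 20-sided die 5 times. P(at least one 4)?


P(no 4)^5 = (19/20)^5 = 2476099/3200000
P(≥1) = 1 - 2476099/3200000 = 723901/3200000

P = 723901/3200000 ≈ 22.62%


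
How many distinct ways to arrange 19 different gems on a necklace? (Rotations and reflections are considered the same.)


Free circular arrangements: rotations and reflections both identified.
(n-1)!/2 = 18!/2 = 6402373705728000/2 = 3201186852864000

3201186852864000


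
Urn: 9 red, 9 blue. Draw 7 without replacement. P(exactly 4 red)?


Hypergeometric: C(9,4)×C(9,3)/C(18,7)
= 126×84/31824 = 147/442

P(X=4) = 147/442 ≈ 33.26%


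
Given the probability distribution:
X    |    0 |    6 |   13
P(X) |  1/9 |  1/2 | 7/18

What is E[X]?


E[X] = Σ x·P(X=x)
= (0)×(1/9) + (6)×(1/2) + (13)×(7/18)
= 145/18

E[X] = 145/18


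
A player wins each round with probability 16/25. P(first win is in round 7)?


Geometric: P(X=7) = (1-p)^(k-1)×p = (9/25)^6×16/25 = 8503056/6103515625

P(X=7) = 8503056/6103515625 ≈ 0.14%


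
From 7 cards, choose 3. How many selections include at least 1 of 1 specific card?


Complement: C(7,3) - C(6,3) = 35 - 20 = 15

15


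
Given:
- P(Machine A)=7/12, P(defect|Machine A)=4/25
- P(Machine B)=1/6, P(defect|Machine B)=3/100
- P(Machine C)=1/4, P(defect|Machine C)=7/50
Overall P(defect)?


P(B) = Σ P(B|Aᵢ)×P(Aᵢ)
  4/25×7/12 = 7/75
  3/100×1/6 = 1/200
  7/50×1/4 = 7/200
Sum = 2/15

P(defect) = 2/15 ≈ 13.33%


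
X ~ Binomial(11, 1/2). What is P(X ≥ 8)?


P(X ≥ 8) = Σ P(X=i) for i=8..11
P(X=8) = 165/2048
P(X=9) = 55/2048
P(X=10) = 11/2048
P(X=11) = 1/2048
Sum = 29/256

P(X ≥ 8) = 29/256 ≈ 11.33%


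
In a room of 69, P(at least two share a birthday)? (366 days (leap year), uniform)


P(all different) = Π(366-i)/366 for i=0..68
= 0.001057
P(match) = 1 - 0.001057 = 0.998943

P ≈ 0.9989 ≈ 99.89%


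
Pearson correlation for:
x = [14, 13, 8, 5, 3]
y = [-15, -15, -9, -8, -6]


n=5, Σx=43, Σy=-53, Σxy=-535, Σx²=463, Σy²=631
r = (5×(-535) - 43×(-53))/√((5×463 - 43²)(5×631 - (-53)²))
= -396/√(466×346) = -396/√161236 ≈ -396/401.5420 ≈ -0.9862

r ≈ -0.9862


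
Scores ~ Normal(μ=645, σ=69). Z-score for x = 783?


z = (x - μ)/σ = (783 - 645)/69 = 2.0

z = 2.0


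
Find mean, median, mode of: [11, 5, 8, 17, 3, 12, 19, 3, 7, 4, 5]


Sorted: [3, 3, 4, 5, 5, 7, 8, 11, 12, 17, 19]
Mean = 94/11
Median = 7
Freq: {11: 1, 5: 2, 8: 1, 17: 1, 3: 2, 12: 1, 19: 1, 7: 1, 4: 1}
Mode: [3, 5]

Mean=94/11, Median=7, Mode=[3, 5]


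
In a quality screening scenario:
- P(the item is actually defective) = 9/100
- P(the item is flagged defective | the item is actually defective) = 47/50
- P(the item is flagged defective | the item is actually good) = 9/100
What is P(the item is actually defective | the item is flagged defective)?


Using Bayes' theorem:
P(A|B) = P(B|A)·P(A) / P(B)

P(the item is flagged defective) = 47/50 × 9/100 + 9/100 × 91/100
= 423/5000 + 819/10000 = 333/2000

P(the item is actually defective|the item is flagged defective) = (423/5000) / (333/2000) = 94/185

P(the item is actually defective|the item is flagged defective) = 94/185 ≈ 50.81%


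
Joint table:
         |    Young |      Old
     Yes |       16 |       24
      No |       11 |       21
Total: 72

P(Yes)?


P(Yes) = (16+24)/72 = 40/72 = 5/9

P(Yes) = 5/9 ≈ 55.56%


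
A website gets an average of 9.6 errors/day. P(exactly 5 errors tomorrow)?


Poisson(λ=9.6): P(X=5) = e^(-λ)×λ^k/k!
= e^(-9.6) × 9.6^5 / 5!
≈ 6.772873649e-05 × 81537.26976 / 120 ≈ 0.046020

P(X=5) ≈ 0.046020 ≈ 4.60%


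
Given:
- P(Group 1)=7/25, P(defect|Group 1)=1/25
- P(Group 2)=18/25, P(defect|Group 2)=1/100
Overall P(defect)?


P(B) = Σ P(B|Aᵢ)×P(Aᵢ)
  1/25×7/25 = 7/625
  1/100×18/25 = 9/1250
Sum = 23/1250

P(defect) = 23/1250 ≈ 1.84%


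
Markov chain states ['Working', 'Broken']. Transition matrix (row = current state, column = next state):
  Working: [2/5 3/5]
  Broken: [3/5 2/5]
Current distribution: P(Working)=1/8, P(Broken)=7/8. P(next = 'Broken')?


P(next=Broken) = Σᵢ P(now=i)×P(i→Broken)
= 1/8×3/5 + 7/8×2/5
= 3/40 + 7/20 = 17/40

P = 17/40 ≈ 0.4250


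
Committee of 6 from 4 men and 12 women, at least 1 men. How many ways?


Count by #men:
  1M,5W: C(4,1)×C(12,5)=3168
  2M,4W: C(4,2)×C(12,4)=2970
  3M,3W: C(4,3)×C(12,3)=880
  4M,2W: C(4,4)×C(12,2)=66
Total = 7084

7084


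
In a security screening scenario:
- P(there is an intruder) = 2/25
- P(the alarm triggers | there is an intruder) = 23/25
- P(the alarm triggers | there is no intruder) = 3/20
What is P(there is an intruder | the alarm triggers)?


Using Bayes' theorem:
P(A|B) = P(B|A)·P(A) / P(B)

P(the alarm triggers) = 23/25 × 2/25 + 3/20 × 23/25
= 46/625 + 69/500 = 529/2500

P(there is an intruder|the alarm triggers) = (46/625) / (529/2500) = 8/23

P(there is an intruder|the alarm triggers) = 8/23 ≈ 34.78%


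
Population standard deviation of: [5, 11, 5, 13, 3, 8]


Mean = 45/6 = 15/2
  (5-15/2)²=25/4
  (11-15/2)²=49/4
  (5-15/2)²=25/4
  (13-15/2)²=121/4
  (3-15/2)²=81/4
  (8-15/2)²=1/4
Σ(x-μ)² = 151/2
σ² = (151/2)/6 = 151/12

σ = √(151/12) ≈ 3.5473


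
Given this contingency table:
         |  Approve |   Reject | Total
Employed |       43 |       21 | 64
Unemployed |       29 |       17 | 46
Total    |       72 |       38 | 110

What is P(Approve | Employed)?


P(Approve | Employed) = 43/(43+21) = 43/64

P(Approve|Employed) = 43/64 ≈ 67.19%


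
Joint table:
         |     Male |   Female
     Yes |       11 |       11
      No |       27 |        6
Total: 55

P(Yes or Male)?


P(Yes∨Male) = P(Yes) + P(Male) - P(Yes∧Male)
= (22 + 38 - 11)/55 = 49/55

P = 49/55 ≈ 89.09%


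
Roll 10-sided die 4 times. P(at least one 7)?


P(no 7)^4 = (9/10)^4 = 6561/10000
P(≥1) = 1 - 6561/10000 = 3439/10000

P = 3439/10000 ≈ 34.39%


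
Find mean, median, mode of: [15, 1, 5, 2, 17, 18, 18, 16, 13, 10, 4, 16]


Sorted: [1, 2, 4, 5, 10, 13, 15, 16, 16, 17, 18, 18]
Mean = 135/12 = 45/4
Median = 14
Freq: {15: 1, 1: 1, 5: 1, 2: 1, 17: 1, 18: 2, 16: 2, 13: 1, 10: 1, 4: 1}
Mode: [16, 18]

Mean=45/4, Median=14, Mode=[16, 18]


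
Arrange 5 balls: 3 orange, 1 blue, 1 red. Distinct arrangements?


5!/(3!×1!×1!) = 20

20


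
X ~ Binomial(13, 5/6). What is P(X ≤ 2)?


P(X ≤ 2) = Σ P(X=i) for i=0..2
P(X=0) = 1/13060694016
P(X=1) = 65/13060694016
P(X=2) = 325/2176782336
Sum = 7/45349632

P(X ≤ 2) = 7/45349632 ≈ 0.00%


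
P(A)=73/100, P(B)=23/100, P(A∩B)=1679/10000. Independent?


P(A)×P(B) = 1679/10000
P(A∩B) = 1679/10000
Equal ✓ → Independent

Yes, independent


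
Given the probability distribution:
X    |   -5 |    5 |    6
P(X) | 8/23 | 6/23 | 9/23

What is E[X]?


E[X] = Σ x·P(X=x)
= (-5)×(8/23) + (5)×(6/23) + (6)×(9/23)
= 44/23

E[X] = 44/23


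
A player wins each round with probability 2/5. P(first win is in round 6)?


Geometric: P(X=6) = (1-p)^(k-1)×p = (3/5)^5×2/5 = 486/15625

P(X=6) = 486/15625 ≈ 3.11%


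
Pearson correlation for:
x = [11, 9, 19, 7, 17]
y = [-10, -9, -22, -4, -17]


n=5, Σx=63, Σy=-62, Σxy=-926, Σx²=901, Σy²=970
r = (5×(-926) - 63×(-62))/√((5×901 - 63²)(5×970 - (-62)²))
= -724/√(536×1006) = -724/√539216 ≈ -724/734.3133 ≈ -0.9860

r ≈ -0.9860


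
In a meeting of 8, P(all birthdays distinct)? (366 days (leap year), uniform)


P(all different) = Π(366-i)/366 for i=0..7
= (366/366)×(365/366)×...×(359/366)
= 0.925861

P ≈ 0.9259 ≈ 92.59%


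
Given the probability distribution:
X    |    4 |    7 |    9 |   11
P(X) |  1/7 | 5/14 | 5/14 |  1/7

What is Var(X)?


E[X] = 55/7
E[X²] = 66
Var(X) = E[X²] - (E[X])² = 66 - 3025/49 = 209/49

Var(X) = 209/49 ≈ 4.2653


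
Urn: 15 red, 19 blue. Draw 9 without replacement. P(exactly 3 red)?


Hypergeometric: C(15,3)×C(19,6)/C(34,9)
= 455×27132/52451256 = 4655/19778

P(X=3) = 4655/19778 ≈ 23.54%


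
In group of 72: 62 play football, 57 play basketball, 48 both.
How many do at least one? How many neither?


|A∪B| = 62+57-48 = 71
Neither = 72-71 = 1

At least one: 71; Neither: 1


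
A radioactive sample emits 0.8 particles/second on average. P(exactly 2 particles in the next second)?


Poisson(λ=0.8): P(X=2) = e^(-λ)×λ^k/k!
= e^(-0.8) × 0.8^2 / 2!
≈ 0.4493289641 × 0.64 / 2 ≈ 0.143785

P(X=2) ≈ 0.143785 ≈ 14.38%


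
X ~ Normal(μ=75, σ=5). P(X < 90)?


z = (90-75)/5 = 3.0
P(Z < 3.0) = 0.9987

P(X < 90) ≈ 0.9987


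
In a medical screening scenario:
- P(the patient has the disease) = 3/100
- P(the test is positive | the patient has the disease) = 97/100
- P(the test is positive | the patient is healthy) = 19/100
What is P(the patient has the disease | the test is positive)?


Using Bayes' theorem:
P(A|B) = P(B|A)·P(A) / P(B)

P(the test is positive) = 97/100 × 3/100 + 19/100 × 97/100
= 291/10000 + 1843/10000 = 1067/5000

P(the patient has the disease|the test is positive) = (291/10000) / (1067/5000) = 3/22

P(the patient has the disease|the test is positive) = 3/22 ≈ 13.64%


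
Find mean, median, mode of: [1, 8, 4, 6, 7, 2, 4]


Sorted: [1, 2, 4, 4, 6, 7, 8]
Mean = 32/7
Median = 4
Freq: {1: 1, 8: 1, 4: 2, 6: 1, 7: 1, 2: 1}
Mode: [4]

Mean=32/7, Median=4, Mode=4


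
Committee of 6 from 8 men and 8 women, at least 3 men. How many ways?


Count by #men:
  3M,3W: C(8,3)×C(8,3)=3136
  4M,2W: C(8,4)×C(8,2)=1960
  5M,1W: C(8,5)×C(8,1)=448
  6M,0W: C(8,6)×C(8,0)=28
Total = 5572

5572


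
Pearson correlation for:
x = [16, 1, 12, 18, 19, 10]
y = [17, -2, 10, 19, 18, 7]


n=6, Σx=76, Σy=69, Σxy=1144, Σx²=1186, Σy²=1127
r = (6×1144 - 76×69)/√((6×1186 - 76²)(6×1127 - 69²))
= 1620/√(1340×2001) = 1620/√2681340 ≈ 1620/1637.4798 ≈ 0.9893

r ≈ 0.9893


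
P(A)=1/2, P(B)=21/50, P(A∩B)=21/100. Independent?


P(A)×P(B) = 21/100
P(A∩B) = 21/100
Equal ✓ → Independent

Yes, independent


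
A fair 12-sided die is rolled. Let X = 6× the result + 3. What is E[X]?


E[die] = (1+12)/2 = 13/2
E[X] = 6×13/2 + 3 = 42

E[X] = 42


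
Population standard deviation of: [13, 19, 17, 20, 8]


Mean = 77/5
  (13-77/5)²=144/25
  (19-77/5)²=324/25
  (17-77/5)²=64/25
  (20-77/5)²=529/25
  (8-77/5)²=1369/25
Σ(x-μ)² = 486/5
σ² = (486/5)/5 = 486/25

σ = √(486/25) ≈ 4.4091


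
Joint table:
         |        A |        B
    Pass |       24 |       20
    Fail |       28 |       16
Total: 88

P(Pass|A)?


P(Pass|A) = 24/(24+28) = 24/52 = 6/13

P = 6/13 ≈ 46.15%


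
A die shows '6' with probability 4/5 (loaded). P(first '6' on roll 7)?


Geometric: P(X=7) = (1-p)^(k-1)×p = (1/5)^6×4/5 = 4/78125

P(X=7) = 4/78125 ≈ 0.01%


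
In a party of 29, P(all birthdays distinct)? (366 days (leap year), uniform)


P(all different) = Π(366-i)/366 for i=0..28
= (366/366)×(365/366)×...×(338/366)
= 0.320056

P ≈ 0.3201 ≈ 32.01%


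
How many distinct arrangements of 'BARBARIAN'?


Letters: 9, freq: {'B': 2, 'A': 3, 'R': 2, 'I': 1, 'N': 1}
9!/(2!×3!×2!×1!×1!) = 362880/24 = 15120

15120


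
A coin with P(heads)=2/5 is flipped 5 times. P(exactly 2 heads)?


Binomial: P(X=2) = C(5,2)×p^2×(1-p)^3
= 10 × 4/25 × 27/125 = 216/625

P(X=2) = 216/625 ≈ 34.56%


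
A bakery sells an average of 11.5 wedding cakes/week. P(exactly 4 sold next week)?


Poisson(λ=11.5): P(X=4) = e^(-λ)×λ^k/k!
= e^(-11.5) × 11.5^4 / 4!
≈ 1.01300936e-05 × 17490.0625 / 24 ≈ 0.007382

P(X=4) ≈ 0.007382 ≈ 0.74%


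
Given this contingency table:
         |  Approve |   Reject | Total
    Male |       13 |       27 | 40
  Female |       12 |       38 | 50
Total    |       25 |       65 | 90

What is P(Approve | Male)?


P(Approve | Male) = 13/(13+27) = 13/40

P(Approve|Male) = 13/40 ≈ 32.50%


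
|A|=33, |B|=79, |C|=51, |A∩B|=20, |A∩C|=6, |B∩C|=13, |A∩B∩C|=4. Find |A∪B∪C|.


|A∪B∪C| = 33+79+51-20-6-13+4 = 128

|A∪B∪C| = 128


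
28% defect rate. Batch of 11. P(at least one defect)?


P(all good) = (18/25)^11 = 64268410079232/2384185791015625
P(≥1 defect) = 2319917380936393/2384185791015625

P = 2319917380936393/2384185791015625 ≈ 97.30%


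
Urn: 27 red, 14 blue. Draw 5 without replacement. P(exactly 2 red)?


Hypergeometric: C(27,2)×C(14,3)/C(41,5)
= 351×364/749398 = 4914/28823

P(X=2) = 4914/28823 ≈ 17.05%


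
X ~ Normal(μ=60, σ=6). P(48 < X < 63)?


z₁=(48-60)/6=-2.0, z₂=(63-60)/6=0.5
P = Φ(0.5) - Φ(-2.0) = 0.691462 - 0.022750 = 0.668712 ≈ 0.6687

P(48 < X < 63) ≈ 0.6687


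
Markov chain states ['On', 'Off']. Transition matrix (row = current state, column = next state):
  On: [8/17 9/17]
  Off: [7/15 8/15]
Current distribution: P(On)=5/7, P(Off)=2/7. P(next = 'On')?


P(next=On) = Σᵢ P(now=i)×P(i→On)
= 5/7×8/17 + 2/7×7/15
= 40/119 + 2/15 = 838/1785

P = 838/1785 ≈ 0.4695


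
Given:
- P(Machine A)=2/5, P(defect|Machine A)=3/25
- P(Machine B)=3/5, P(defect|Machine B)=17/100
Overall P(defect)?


P(B) = Σ P(B|Aᵢ)×P(Aᵢ)
  3/25×2/5 = 6/125
  17/100×3/5 = 51/500
Sum = 3/20

P(defect) = 3/20 ≈ 15.00%


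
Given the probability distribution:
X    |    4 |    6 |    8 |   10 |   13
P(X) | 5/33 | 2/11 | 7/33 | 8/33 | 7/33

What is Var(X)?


E[X] = 283/33
E[X²] = 909/11
Var(X) = E[X²] - (E[X])² = 909/11 - 80089/1089 = 9902/1089

Var(X) = 9902/1089 ≈ 9.0927


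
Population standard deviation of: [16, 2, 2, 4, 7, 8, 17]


Mean = 56/7 = 8
  (16-8)²=64
  (2-8)²=36
  (2-8)²=36
  (4-8)²=16
  (7-8)²=1
  (8-8)²=0
  (17-8)²=81
Σ(x-μ)² = 234
σ² = 234/7

σ = √(234/7) ≈ 5.7817


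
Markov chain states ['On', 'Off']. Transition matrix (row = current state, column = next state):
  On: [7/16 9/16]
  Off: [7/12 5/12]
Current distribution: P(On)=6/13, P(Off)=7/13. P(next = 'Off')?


P(next=Off) = Σᵢ P(now=i)×P(i→Off)
= 6/13×9/16 + 7/13×5/12
= 27/104 + 35/156 = 151/312

P = 151/312 ≈ 0.4840


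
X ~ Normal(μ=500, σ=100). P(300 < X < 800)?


z₁=(300-500)/100=-2.0, z₂=(800-500)/100=3.0
P = Φ(3.0) - Φ(-2.0) = 0.998650 - 0.022750 = 0.975900 ≈ 0.9759

P(300 < X < 800) ≈ 0.9759


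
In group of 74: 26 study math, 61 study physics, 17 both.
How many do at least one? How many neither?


|A∪B| = 26+61-17 = 70
Neither = 74-70 = 4

At least one: 70; Neither: 4


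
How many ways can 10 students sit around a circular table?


Circular arrangements of 10 distinct objects: fix one position to break rotational symmetry.
(n-1)! = 9! = 362880

362880


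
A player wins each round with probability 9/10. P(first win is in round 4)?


Geometric: P(X=4) = (1-p)^(k-1)×p = (1/10)^3×9/10 = 9/10000

P(X=4) = 9/10000 ≈ 0.09%


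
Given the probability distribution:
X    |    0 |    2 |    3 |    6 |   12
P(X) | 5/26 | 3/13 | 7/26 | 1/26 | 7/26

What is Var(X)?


E[X] = 123/26
E[X²] = 87/2
Var(X) = E[X²] - (E[X])² = 87/2 - 15129/676 = 14277/676

Var(X) = 14277/676 ≈ 21.1198


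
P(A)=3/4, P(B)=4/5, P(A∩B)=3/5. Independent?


P(A)×P(B) = 3/5
P(A∩B) = 3/5
Equal ✓ → Independent

Yes, independent


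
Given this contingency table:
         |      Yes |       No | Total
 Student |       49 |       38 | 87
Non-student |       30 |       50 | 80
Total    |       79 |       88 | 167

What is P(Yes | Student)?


P(Yes | Student) = 49/(49+38) = 49/87

P(Yes|Student) = 49/87 ≈ 56.32%


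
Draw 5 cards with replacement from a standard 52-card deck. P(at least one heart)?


P(not a heart) = 39/52 = 3/4
P(none in 5 draws) = (3/4)^5 = 243/1024
P(≥1 heart) = 1 - 243/1024 = 781/1024

P = 781/1024 ≈ 76.27%


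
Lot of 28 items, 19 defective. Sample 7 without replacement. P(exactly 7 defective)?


Hypergeometric: C(19,7)×C(9,0)/C(28,7)
= 50388×1/1184040 = 323/7590

P(X=7) = 323/7590 ≈ 4.26%


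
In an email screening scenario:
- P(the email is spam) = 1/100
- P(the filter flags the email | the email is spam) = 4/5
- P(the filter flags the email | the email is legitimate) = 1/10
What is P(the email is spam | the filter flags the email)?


Using Bayes' theorem:
P(A|B) = P(B|A)·P(A) / P(B)

P(the filter flags the email) = 4/5 × 1/100 + 1/10 × 99/100
= 1/125 + 99/1000 = 107/1000

P(the email is spam|the filter flags the email) = (1/125) / (107/1000) = 8/107

P(the email is spam|the filter flags the email) = 8/107 ≈ 7.48%


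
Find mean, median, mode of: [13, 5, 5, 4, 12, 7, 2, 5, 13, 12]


Sorted: [2, 4, 5, 5, 5, 7, 12, 12, 13, 13]
Mean = 78/10 = 39/5
Median = 6
Freq: {13: 2, 5: 3, 4: 1, 12: 2, 7: 1, 2: 1}
Mode: [5]

Mean=39/5, Median=6, Mode=5


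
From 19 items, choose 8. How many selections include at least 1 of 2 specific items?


Complement: C(19,8) - C(17,8) = 75582 - 24310 = 51272

51272


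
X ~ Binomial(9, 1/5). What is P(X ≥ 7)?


P(X ≥ 7) = Σ P(X=i) for i=7..9
P(X=7) = 576/1953125
P(X=8) = 36/1953125
P(X=9) = 1/1953125
Sum = 613/1953125

P(X ≥ 7) = 613/1953125 ≈ 0.03%


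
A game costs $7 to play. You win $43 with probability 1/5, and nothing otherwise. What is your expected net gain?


E[gain] = (43-7)×1/5 + (-7)×4/5
= 36/5 - 28/5 = 8/5

Expected net gain = $8/5 ≈ $1.60


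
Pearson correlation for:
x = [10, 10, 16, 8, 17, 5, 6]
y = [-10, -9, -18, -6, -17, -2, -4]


n=7, Σx=72, Σy=-66, Σxy=-849, Σx²=870, Σy²=850
r = (7×(-849) - 72×(-66))/√((7×870 - 72²)(7×850 - (-66)²))
= -1191/√(906×1594) = -1191/√1444164 ≈ -1191/1201.7337 ≈ -0.9911

r ≈ -0.9911


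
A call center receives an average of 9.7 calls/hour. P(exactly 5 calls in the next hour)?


Poisson(λ=9.7): P(X=5) = e^(-λ)×λ^k/k!
= e^(-9.7) × 9.7^5 / 5!
≈ 6.128349505e-05 × 85873.40257 / 120 ≈ 0.043855

P(X=5) ≈ 0.043855 ≈ 4.39%


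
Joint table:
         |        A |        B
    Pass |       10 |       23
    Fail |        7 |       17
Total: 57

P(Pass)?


P(Pass) = (10+23)/57 = 33/57 = 11/19

P(Pass) = 11/19 ≈ 57.89%


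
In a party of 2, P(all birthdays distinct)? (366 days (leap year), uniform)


P(all different) = Π(366-i)/366 for i=0..1
= (366/366)×(365/366)×...×(365/366)
= 0.997268

P ≈ 0.9973 ≈ 99.73%


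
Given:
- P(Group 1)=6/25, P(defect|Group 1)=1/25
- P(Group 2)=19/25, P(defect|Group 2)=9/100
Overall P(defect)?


P(B) = Σ P(B|Aᵢ)×P(Aᵢ)
  1/25×6/25 = 6/625
  9/100×19/25 = 171/2500
Sum = 39/500

P(defect) = 39/500 ≈ 7.80%


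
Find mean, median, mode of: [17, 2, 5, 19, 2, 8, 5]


Sorted: [2, 2, 5, 5, 8, 17, 19]
Mean = 58/7
Median = 5
Freq: {17: 1, 2: 2, 5: 2, 19: 1, 8: 1}
Mode: [2, 5]

Mean=58/7, Median=5, Mode=[2, 5]


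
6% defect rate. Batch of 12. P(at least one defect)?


P(all good) = (47/50)^12 = 116191483108948578241/244140625000000000000
P(≥1 defect) = 127949141891051421759/244140625000000000000

P = 127949141891051421759/244140625000000000000 ≈ 52.41%


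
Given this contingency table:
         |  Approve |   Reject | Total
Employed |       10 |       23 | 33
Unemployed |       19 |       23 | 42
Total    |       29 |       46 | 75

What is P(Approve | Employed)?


P(Approve | Employed) = 10/(10+23) = 10/33

P(Approve|Employed) = 10/33 ≈ 30.30%


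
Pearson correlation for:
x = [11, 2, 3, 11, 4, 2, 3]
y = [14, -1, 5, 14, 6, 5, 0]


n=7, Σx=36, Σy=43, Σxy=355, Σx²=284, Σy²=479
r = (7×355 - 36×43)/√((7×284 - 36²)(7×479 - 43²))
= 937/√(692×1504) = 937/√1040768 ≈ 937/1020.1804 ≈ 0.9185

r ≈ 0.9185


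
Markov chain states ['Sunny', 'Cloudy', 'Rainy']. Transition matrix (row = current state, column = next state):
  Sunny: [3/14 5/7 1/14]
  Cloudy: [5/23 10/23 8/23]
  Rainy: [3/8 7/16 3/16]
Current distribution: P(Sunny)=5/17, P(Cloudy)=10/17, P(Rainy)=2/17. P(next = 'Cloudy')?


P(next=Cloudy) = Σᵢ P(now=i)×P(i→Cloudy)
= 5/17×5/7 + 10/17×10/23 + 2/17×7/16
= 25/119 + 100/391 + 7/136 = 11327/21896

P = 11327/21896 ≈ 0.5173


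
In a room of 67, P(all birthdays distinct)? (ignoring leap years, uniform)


P(all different) = Π(365-i)/365 for i=0..66
= (365/365)×(364/365)×...×(299/365)
= 0.001560

P ≈ 0.0016 ≈ 0.16%


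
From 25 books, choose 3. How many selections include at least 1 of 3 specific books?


Complement: C(25,3) - C(22,3) = 2300 - 1540 = 760

760


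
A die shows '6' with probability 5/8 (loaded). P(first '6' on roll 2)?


Geometric: P(X=2) = (1-p)^(k-1)×p = (3/8)^1×5/8 = 15/64

P(X=2) = 15/64 ≈ 23.44%


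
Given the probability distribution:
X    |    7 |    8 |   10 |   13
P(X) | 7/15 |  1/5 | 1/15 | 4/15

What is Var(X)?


E[X] = 9
E[X²] = 437/5
Var(X) = E[X²] - (E[X])² = 437/5 - 81 = 32/5

Var(X) = 32/5 ≈ 6.4000


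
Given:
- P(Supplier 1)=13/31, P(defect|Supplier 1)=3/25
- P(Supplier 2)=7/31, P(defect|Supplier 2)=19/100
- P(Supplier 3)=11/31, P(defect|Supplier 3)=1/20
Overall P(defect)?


P(B) = Σ P(B|Aᵢ)×P(Aᵢ)
  3/25×13/31 = 39/775
  19/100×7/31 = 133/3100
  1/20×11/31 = 11/620
Sum = 86/775

P(defect) = 86/775 ≈ 11.10%


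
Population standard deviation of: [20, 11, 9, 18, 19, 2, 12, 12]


Mean = 103/8
  (20-103/8)²=3249/64
  (11-103/8)²=225/64
  (9-103/8)²=961/64
  (18-103/8)²=1681/64
  (19-103/8)²=2401/64
  (2-103/8)²=7569/64
  (12-103/8)²=49/64
  (12-103/8)²=49/64
Σ(x-μ)² = 2023/8
σ² = (2023/8)/8 = 2023/64

σ = √(2023/64) ≈ 5.6222


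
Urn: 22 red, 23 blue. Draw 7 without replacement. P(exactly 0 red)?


Hypergeometric: C(22,0)×C(23,7)/C(45,7)
= 1×245157/45379620 = 7429/1375140

P(X=0) = 7429/1375140 ≈ 0.54%


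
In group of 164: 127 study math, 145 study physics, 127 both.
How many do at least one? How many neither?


|A∪B| = 127+145-127 = 145
Neither = 164-145 = 19

At least one: 145; Neither: 19


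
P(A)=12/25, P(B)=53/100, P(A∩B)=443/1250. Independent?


P(A)×P(B) = 159/625
P(A∩B) = 443/1250
Not equal → NOT independent

No, not independent


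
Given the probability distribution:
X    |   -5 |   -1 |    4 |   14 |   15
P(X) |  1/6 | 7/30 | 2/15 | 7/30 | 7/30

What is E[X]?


E[X] = Σ x·P(X=x)
= (-5)×(1/6) + (-1)×(7/30) + (4)×(2/15) + (14)×(7/30) + (15)×(7/30)
= 187/30

E[X] = 187/30


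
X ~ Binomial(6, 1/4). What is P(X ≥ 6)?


P(X ≥ 6) = Σ P(X=i) for i=6..6
P(X=6) = 1/4096
Sum = 1/4096

P(X ≥ 6) = 1/4096 ≈ 0.02%


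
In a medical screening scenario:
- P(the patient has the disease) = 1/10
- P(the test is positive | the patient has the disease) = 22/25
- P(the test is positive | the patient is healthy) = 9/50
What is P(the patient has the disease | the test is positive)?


Using Bayes' theorem:
P(A|B) = P(B|A)·P(A) / P(B)

P(the test is positive) = 22/25 × 1/10 + 9/50 × 9/10
= 11/125 + 81/500 = 1/4

P(the patient has the disease|the test is positive) = (11/125) / (1/4) = 44/125

P(the patient has the disease|the test is positive) = 44/125 ≈ 35.20%


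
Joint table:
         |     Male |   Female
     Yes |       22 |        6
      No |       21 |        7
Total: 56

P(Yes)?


P(Yes) = (22+6)/56 = 28/56 = 1/2

P(Yes) = 1/2 ≈ 50.00%


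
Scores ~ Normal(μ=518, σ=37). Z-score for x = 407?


z = (x - μ)/σ = (407 - 518)/37 = -3.0

z = -3.0


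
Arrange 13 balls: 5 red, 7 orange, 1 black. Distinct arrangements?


13!/(5!×7!×1!) = 10296

10296


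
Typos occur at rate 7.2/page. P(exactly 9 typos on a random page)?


Poisson(λ=7.2): P(X=9) = e^(-λ)×λ^k/k!
= e^(-7.2) × 7.2^9 / 9!
≈ 0.0007465858084 × 51998697.8142 / 362880 ≈ 0.106982

P(X=9) ≈ 0.106982 ≈ 10.70%


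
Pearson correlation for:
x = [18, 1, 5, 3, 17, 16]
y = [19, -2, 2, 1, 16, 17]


n=6, Σx=60, Σy=53, Σxy=897, Σx²=904, Σy²=915
r = (6×897 - 60×53)/√((6×904 - 60²)(6×915 - 53²))
= 2202/√(1824×2681) = 2202/√4890144 ≈ 2202/2211.3670 ≈ 0.9958

r ≈ 0.9958


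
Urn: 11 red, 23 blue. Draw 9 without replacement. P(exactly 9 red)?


Hypergeometric: C(11,9)×C(23,0)/C(34,9)
= 55×1/52451256 = 5/4768296

P(X=9) = 5/4768296 ≈ 0.00%


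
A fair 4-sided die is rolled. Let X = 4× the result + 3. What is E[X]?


E[die] = (1+4)/2 = 5/2
E[X] = 4×5/2 + 3 = 13

E[X] = 13


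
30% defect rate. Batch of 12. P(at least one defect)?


P(all good) = (7/10)^12 = 13841287201/1000000000000
P(≥1 defect) = 986158712799/1000000000000

P = 986158712799/1000000000000 ≈ 98.62%


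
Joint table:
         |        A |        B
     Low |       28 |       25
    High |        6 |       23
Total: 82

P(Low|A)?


P(Low|A) = 28/(28+6) = 28/34 = 14/17

P = 14/17 ≈ 82.35%


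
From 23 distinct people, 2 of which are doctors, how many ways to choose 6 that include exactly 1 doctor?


Choose 1 of the 2 doctors and 5 of the other 21 people:
C(2,1)×C(21,5) = 2×20349 = 40698

40698


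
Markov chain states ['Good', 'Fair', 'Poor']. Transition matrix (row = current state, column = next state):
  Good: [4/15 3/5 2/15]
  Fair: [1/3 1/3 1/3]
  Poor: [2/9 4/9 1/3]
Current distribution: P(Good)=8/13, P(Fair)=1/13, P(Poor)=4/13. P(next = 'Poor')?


P(next=Poor) = Σᵢ P(now=i)×P(i→Poor)
= 8/13×2/15 + 1/13×1/3 + 4/13×1/3
= 16/195 + 1/39 + 4/39 = 41/195

P = 41/195 ≈ 0.2103


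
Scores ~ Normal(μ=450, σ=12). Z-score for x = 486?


z = (x - μ)/σ = (486 - 450)/12 = 3.0

z = 3.0


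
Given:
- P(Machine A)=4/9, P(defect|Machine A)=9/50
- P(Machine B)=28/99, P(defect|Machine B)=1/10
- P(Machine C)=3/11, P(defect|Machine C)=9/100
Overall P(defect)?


P(B) = Σ P(B|Aᵢ)×P(Aᵢ)
  9/50×4/9 = 2/25
  1/10×28/99 = 14/495
  9/100×3/11 = 27/1100
Sum = 263/1980

P(defect) = 263/1980 ≈ 13.28%


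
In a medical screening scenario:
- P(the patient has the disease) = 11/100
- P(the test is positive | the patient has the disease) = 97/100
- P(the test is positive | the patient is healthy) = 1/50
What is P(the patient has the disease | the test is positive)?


Using Bayes' theorem:
P(A|B) = P(B|A)·P(A) / P(B)

P(the test is positive) = 97/100 × 11/100 + 1/50 × 89/100
= 1067/10000 + 89/5000 = 249/2000

P(the patient has the disease|the test is positive) = (1067/10000) / (249/2000) = 1067/1245

P(the patient has the disease|the test is positive) = 1067/1245 ≈ 85.70%


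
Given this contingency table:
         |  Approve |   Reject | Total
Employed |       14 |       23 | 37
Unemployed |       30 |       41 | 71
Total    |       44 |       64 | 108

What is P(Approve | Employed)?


P(Approve | Employed) = 14/(14+23) = 14/37

P(Approve|Employed) = 14/37 ≈ 37.84%


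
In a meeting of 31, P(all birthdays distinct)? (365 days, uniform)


P(all different) = Π(365-i)/365 for i=0..30
= (365/365)×(364/365)×...×(335/365)
= 0.269545

P ≈ 0.2695 ≈ 26.95%


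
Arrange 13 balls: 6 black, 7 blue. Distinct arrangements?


13!/(6!×7!) = 1716

1716


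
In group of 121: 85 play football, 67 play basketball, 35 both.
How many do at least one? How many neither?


|A∪B| = 85+67-35 = 117
Neither = 121-117 = 4

At least one: 117; Neither: 4


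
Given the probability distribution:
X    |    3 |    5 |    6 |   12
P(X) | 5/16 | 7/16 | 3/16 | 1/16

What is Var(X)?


E[X] = 5
E[X²] = 59/2
Var(X) = E[X²] - (E[X])² = 59/2 - 25 = 9/2

Var(X) = 9/2 ≈ 4.5000


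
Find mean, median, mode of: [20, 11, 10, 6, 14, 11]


Sorted: [6, 10, 11, 11, 14, 20]
Mean = 72/6 = 12
Median = 11
Freq: {20: 1, 11: 2, 10: 1, 6: 1, 14: 1}
Mode: [11]

Mean=12, Median=11, Mode=11


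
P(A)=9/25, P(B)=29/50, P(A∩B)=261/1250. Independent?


P(A)×P(B) = 261/1250
P(A∩B) = 261/1250
Equal ✓ → Independent

Yes, independent


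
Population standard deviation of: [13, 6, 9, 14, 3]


Mean = 45/5 = 9
  (13-9)²=16
  (6-9)²=9
  (9-9)²=0
  (14-9)²=25
  (3-9)²=36
Σ(x-μ)² = 86
σ² = 86/5

σ = √(86/5) ≈ 4.1473


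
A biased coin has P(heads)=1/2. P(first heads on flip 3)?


Geometric: P(X=3) = (1-p)^(k-1)×p = (1/2)^2×1/2 = 1/8

P(X=3) = 1/8 ≈ 12.50%


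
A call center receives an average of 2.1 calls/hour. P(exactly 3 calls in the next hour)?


Poisson(λ=2.1): P(X=3) = e^(-λ)×λ^k/k!
= e^(-2.1) × 2.1^3 / 3!
≈ 0.1224564283 × 9.261 / 6 ≈ 0.189011

P(X=3) ≈ 0.189011 ≈ 18.90%


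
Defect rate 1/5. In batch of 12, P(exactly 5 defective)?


Binomial: P(X=5) = C(12,5)×p^5×(1-p)^7
= 792 × 1/3125 × 16384/78125 = 12976128/244140625

P(X=5) = 12976128/244140625 ≈ 5.32%


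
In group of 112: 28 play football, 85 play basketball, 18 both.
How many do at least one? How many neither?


|A∪B| = 28+85-18 = 95
Neither = 112-95 = 17

At least one: 95; Neither: 17


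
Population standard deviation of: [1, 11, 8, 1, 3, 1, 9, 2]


Mean = 36/8 = 9/2
  (1-9/2)²=49/4
  (11-9/2)²=169/4
  (8-9/2)²=49/4
  (1-9/2)²=49/4
  (3-9/2)²=9/4
  (1-9/2)²=49/4
  (9-9/2)²=81/4
  (2-9/2)²=25/4
Σ(x-μ)² = 120
σ² = 120/8 = 15

σ = √(15) ≈ 3.8730


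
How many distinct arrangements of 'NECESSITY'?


Letters: 9, freq: {'N': 1, 'E': 2, 'C': 1, 'S': 2, 'I': 1, 'T': 1, 'Y': 1}
9!/(1!×2!×1!×2!×1!×1!×1!) = 362880/4 = 90720

90720


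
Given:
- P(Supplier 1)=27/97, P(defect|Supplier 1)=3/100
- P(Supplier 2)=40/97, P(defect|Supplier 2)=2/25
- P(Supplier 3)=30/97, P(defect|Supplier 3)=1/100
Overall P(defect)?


P(B) = Σ P(B|Aᵢ)×P(Aᵢ)
  3/100×27/97 = 81/9700
  2/25×40/97 = 16/485
  1/100×30/97 = 3/970
Sum = 431/9700

P(defect) = 431/9700 ≈ 4.44%


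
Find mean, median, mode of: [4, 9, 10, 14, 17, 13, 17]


Sorted: [4, 9, 10, 13, 14, 17, 17]
Mean = 84/7 = 12
Median = 13
Freq: {4: 1, 9: 1, 10: 1, 14: 1, 17: 2, 13: 1}
Mode: [17]

Mean=12, Median=13, Mode=17


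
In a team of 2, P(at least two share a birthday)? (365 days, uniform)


P(all different) = Π(365-i)/365 for i=0..1
= 0.997260
P(match) = 1 - 0.997260 = 0.002740

P ≈ 0.0027 ≈ 0.27%


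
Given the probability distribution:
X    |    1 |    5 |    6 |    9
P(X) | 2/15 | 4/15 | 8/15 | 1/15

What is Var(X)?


E[X] = 79/15
E[X²] = 157/5
Var(X) = E[X²] - (E[X])² = 157/5 - 6241/225 = 824/225

Var(X) = 824/225 ≈ 3.6622


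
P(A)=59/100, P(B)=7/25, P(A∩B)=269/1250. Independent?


P(A)×P(B) = 413/2500
P(A∩B) = 269/1250
Not equal → NOT independent

No, not independent


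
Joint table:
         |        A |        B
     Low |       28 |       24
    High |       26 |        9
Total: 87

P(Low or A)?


P(Low∨A) = P(Low) + P(A) - P(Low∧A)
= (52 + 54 - 28)/87 = 78/87 = 26/29

P = 26/29 ≈ 89.66%


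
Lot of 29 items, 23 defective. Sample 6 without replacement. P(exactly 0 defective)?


Hypergeometric: C(23,0)×C(6,6)/C(29,6)
= 1×1/475020 = 1/475020

P(X=0) = 1/475020 ≈ 0.00%


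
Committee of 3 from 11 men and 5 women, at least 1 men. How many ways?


Count by #men:
  1M,2W: C(11,1)×C(5,2)=110
  2M,1W: C(11,2)×C(5,1)=275
  3M,0W: C(11,3)×C(5,0)=165
Total = 550

550


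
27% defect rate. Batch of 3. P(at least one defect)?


P(all good) = (73/100)^3 = 389017/1000000
P(≥1 defect) = 610983/1000000

P = 610983/1000000 ≈ 61.10%


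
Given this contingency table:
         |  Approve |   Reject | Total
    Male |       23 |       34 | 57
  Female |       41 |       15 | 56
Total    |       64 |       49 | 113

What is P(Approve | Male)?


P(Approve | Male) = 23/(23+34) = 23/57

P(Approve|Male) = 23/57 ≈ 40.35%


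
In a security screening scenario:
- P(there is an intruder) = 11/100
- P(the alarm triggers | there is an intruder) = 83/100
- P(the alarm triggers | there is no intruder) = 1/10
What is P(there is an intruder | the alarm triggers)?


Using Bayes' theorem:
P(A|B) = P(B|A)·P(A) / P(B)

P(the alarm triggers) = 83/100 × 11/100 + 1/10 × 89/100
= 913/10000 + 89/1000 = 1803/10000

P(there is an intruder|the alarm triggers) = (913/10000) / (1803/10000) = 913/1803

P(there is an intruder|the alarm triggers) = 913/1803 ≈ 50.64%


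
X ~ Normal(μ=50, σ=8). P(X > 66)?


z = (66-50)/8 = 2.0
P(X > 66) = 1 - P(Z ≤ 2.0) = 1 - 0.9772 = 0.0228

P(X > 66) ≈ 0.0228


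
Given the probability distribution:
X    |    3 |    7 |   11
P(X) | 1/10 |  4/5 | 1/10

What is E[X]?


E[X] = Σ x·P(X=x)
= (3)×(1/10) + (7)×(4/5) + (11)×(1/10)
= 7

E[X] = 7


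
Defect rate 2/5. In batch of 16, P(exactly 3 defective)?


Binomial: P(X=3) = C(16,3)×p^3×(1-p)^13
= 560 × 8/125 × 1594323/1220703125 = 1428513408/30517578125

P(X=3) = 1428513408/30517578125 ≈ 4.68%


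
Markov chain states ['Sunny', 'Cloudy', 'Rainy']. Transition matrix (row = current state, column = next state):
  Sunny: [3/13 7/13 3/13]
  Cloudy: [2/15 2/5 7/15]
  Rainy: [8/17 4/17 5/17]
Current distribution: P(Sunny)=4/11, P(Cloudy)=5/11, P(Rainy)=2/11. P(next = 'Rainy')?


P(next=Rainy) = Σᵢ P(now=i)×P(i→Rainy)
= 4/11×3/13 + 5/11×7/15 + 2/11×5/17
= 12/143 + 7/33 + 10/187 = 2549/7293

P = 2549/7293 ≈ 0.3495


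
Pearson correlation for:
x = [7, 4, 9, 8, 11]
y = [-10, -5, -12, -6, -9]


n=5, Σx=39, Σy=-42, Σxy=-345, Σx²=331, Σy²=386
r = (5×(-345) - 39×(-42))/√((5×331 - 39²)(5×386 - (-42)²))
= -87/√(134×166) = -87/√22244 ≈ -87/149.1442 ≈ -0.5833

r ≈ -0.5833


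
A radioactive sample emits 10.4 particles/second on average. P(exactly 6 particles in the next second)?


Poisson(λ=10.4): P(X=6) = e^(-λ)×λ^k/k!
= e^(-10.4) × 10.4^6 / 6!
≈ 3.043248301e-05 × 1265319.0185 / 720 ≈ 0.053482

P(X=6) ≈ 0.053482 ≈ 5.35%


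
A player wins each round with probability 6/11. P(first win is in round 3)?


Geometric: P(X=3) = (1-p)^(k-1)×p = (5/11)^2×6/11 = 150/1331

P(X=3) = 150/1331 ≈ 11.27%


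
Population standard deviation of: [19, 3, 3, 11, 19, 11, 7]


Mean = 73/7
  (19-73/7)²=3600/49
  (3-73/7)²=2704/49
  (3-73/7)²=2704/49
  (11-73/7)²=16/49
  (19-73/7)²=3600/49
  (11-73/7)²=16/49
  (7-73/7)²=576/49
Σ(x-μ)² = 1888/7
σ² = (1888/7)/7 = 1888/49

σ = √(1888/49) ≈ 6.2073


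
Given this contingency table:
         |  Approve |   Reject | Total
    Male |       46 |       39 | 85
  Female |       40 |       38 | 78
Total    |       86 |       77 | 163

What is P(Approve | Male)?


P(Approve | Male) = 46/(46+39) = 46/85

P(Approve|Male) = 46/85 ≈ 54.12%


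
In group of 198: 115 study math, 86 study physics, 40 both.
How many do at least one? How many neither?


|A∪B| = 115+86-40 = 161
Neither = 198-161 = 37

At least one: 161; Neither: 37


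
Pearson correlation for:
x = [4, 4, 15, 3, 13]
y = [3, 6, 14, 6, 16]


n=5, Σx=39, Σy=45, Σxy=472, Σx²=435, Σy²=533
r = (5×472 - 39×45)/√((5×435 - 39²)(5×533 - 45²))
= 605/√(654×640) = 605/√418560 ≈ 605/646.9621 ≈ 0.9351

r ≈ 0.9351


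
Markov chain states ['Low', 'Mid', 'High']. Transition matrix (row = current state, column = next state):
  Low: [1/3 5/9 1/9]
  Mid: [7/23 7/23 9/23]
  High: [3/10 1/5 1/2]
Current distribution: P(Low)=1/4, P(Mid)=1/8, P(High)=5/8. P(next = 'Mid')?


P(next=Mid) = Σᵢ P(now=i)×P(i→Mid)
= 1/4×5/9 + 1/8×7/23 + 5/8×1/5
= 5/36 + 7/184 + 1/8 = 125/414

P = 125/414 ≈ 0.3019


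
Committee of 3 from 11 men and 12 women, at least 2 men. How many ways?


Count by #men:
  2M,1W: C(11,2)×C(12,1)=660
  3M,0W: C(11,3)×C(12,0)=165
Total = 825

825


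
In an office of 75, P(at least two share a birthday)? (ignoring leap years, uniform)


P(all different) = Π(365-i)/365 for i=0..74
= 0.000280
P(match) = 1 - 0.000280 = 0.999720

P ≈ 0.9997 ≈ 99.97%


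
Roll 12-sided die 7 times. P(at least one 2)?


P(no 2)^7 = (11/12)^7 = 19487171/35831808
P(≥1) = 1 - 19487171/35831808 = 16344637/35831808

P = 16344637/35831808 ≈ 45.61%


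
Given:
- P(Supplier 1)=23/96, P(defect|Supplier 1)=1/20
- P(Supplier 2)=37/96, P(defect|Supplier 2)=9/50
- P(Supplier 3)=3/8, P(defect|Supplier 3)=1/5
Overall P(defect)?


P(B) = Σ P(B|Aᵢ)×P(Aᵢ)
  1/20×23/96 = 23/1920
  9/50×37/96 = 111/1600
  1/5×3/8 = 3/40
Sum = 1501/9600

P(defect) = 1501/9600 ≈ 15.64%


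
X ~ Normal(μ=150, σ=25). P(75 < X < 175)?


z₁=(75-150)/25=-3.0, z₂=(175-150)/25=1.0
P = Φ(1.0) - Φ(-3.0) = 0.841345 - 0.001350 = 0.839995 ≈ 0.8400

P(75 < X < 175) ≈ 0.8400
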